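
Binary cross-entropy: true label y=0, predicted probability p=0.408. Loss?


BCE = -[y·ln(p) + (1-y)·ln(1-p)]
= -0 - 1·ln(1-0.408)
= -ln(0.592) = 0.5242

0.5242


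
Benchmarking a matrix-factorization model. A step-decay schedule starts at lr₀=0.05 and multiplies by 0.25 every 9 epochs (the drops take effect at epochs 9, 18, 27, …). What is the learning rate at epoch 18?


n_drops = ⌊18/9⌋ = 2
lr = 0.05·0.25^2 = 0.05·0.0625 = 0.003125

0.003125


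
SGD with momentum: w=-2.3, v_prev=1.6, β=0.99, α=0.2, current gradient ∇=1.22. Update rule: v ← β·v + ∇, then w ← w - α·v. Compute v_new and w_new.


v_new = 0.99·1.6 + 1.22 = 1.584 + 1.22 = 2.804
w_new = -2.3 - 0.2·2.804 = -2.3 - 0.5608 = -2.8608

v_new=2.804, w_new=-2.8608


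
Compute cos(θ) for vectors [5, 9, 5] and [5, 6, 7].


A·B = 5·5 + 9·6 + 5·7 = 114
‖A‖ = √131 = 11.4455, ‖B‖ = √110 = 10.4881
cos = 114/(√131·√110) = 114/√14410 = 0.9497

0.9497


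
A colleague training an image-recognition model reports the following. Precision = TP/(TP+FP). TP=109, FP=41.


Precision = TP/(TP+FP)
= 109/(109+41)
= 109/150 = 72.67%

72.67%


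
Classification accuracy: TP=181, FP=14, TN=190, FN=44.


Accuracy = (TP+TN)/(TP+TN+FP+FN)
= (181+190)/(429)
= 371/429 = 86.48%

86.48%


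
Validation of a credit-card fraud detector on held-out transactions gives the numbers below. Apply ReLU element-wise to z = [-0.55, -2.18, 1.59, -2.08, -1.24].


ReLU(-0.55) = max(0, -0.55) = 0.0
ReLU(-2.18) = max(0, -2.18) = 0.0
ReLU(1.59) = max(0, 1.59) = 1.59
ReLU(-2.08) = max(0, -2.08) = 0.0
ReLU(-1.24) = max(0, -1.24) = 0.0
result = [0.0, 0.0, 1.59, 0.0, 0.0]

[0.0, 0.0, 1.59, 0.0, 0.0]


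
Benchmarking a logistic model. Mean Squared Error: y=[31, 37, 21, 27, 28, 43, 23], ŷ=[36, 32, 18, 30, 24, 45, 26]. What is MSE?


Squared errors: (31-36)²=25, (37-32)²=25, (21-18)²=9, (27-30)²=9, (28-24)²=16, (43-45)²=4, (23-26)²=9
Sum = 97
MSE = 97/7 = 97/7

97/7


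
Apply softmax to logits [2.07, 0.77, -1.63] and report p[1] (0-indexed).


Exponentials: e^2.07=7.9248, e^0.77=2.1598, e^-1.63=0.1959
Sum = 10.2805
Softmax = [0.7709, 0.2101, 0.0191]
p[1] = 2.1598/10.2805 = 0.2101

0.2101


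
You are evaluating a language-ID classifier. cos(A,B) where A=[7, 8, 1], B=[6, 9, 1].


A·B = 7·6 + 8·9 + 1·1 = 115
‖A‖ = √114 = 10.6771, ‖B‖ = √118 = 10.8628
cos = 115/(√114·√118) = 115/√13452 = 0.9915

0.9915


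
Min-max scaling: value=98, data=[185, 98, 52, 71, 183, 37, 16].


min=16, max=185
(98-16)/(185-16) = 82/169 = 0.4852

0.4852


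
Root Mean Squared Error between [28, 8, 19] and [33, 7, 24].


MSE = 51/3 = 17
RMSE = √(51/3) = 4.1231

4.1231


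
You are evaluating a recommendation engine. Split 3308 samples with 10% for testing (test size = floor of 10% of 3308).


Test = ⌊3308·10/100⌋ = 330
Train = 3308 - 330 = 2978

Train: 2978, Test: 330


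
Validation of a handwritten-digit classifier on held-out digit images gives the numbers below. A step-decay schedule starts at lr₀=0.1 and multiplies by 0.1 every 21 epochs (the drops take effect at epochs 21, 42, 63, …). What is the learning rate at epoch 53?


n_drops = ⌊53/21⌋ = 2
lr = 0.1·0.1^2 = 0.1·0.01 = 0.001

0.001


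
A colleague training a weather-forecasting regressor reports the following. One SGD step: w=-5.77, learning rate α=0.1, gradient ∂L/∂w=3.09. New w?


w_new = w - α·∇
= -5.77 - 0.1·3.09
= -5.77 - 0.309
= -6.079

-6.079


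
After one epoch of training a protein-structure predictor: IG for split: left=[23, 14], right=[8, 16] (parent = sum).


Parent = [31, 30], H_parent = 0.9998
H_left = 0.9569 (n=37), H_right = 0.9183 (n=24)
H_children = (37/61)·0.9569 + (24/61)·0.9183 = 0.9417
IG = 0.9998 - 0.9417 = 0.0581

0.0581


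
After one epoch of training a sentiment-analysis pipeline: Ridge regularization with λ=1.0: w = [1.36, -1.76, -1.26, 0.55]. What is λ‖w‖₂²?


‖w‖₂² = (1.36)² + (-1.76)² + (-1.26)² + (0.55)²
     = 1.8496 + 3.0976 + 1.5876 + 0.3025
     = 6.8373
λ·‖w‖₂² = 1.0·6.8373 = 6.8373

6.8373


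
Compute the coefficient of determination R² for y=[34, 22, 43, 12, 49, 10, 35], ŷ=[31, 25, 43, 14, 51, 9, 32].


ȳ = 29.2857
SS_res = Σ(y-ŷ)² = 36
SS_tot = Σ(y-ȳ)² = 1355.43
R² = 1 - SS_res/SS_tot = 1 - 0.0266 = 0.9734

0.9734


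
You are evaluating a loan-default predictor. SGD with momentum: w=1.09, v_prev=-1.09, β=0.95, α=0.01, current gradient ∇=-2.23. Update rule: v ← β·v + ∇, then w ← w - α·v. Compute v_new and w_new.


v_new = 0.95·-1.09 - 2.23 = -1.0355 - 2.23 = -3.2655
w_new = 1.09 - 0.01·-3.2655 = 1.09 + 0.032655 = 1.122655

v_new=-3.2655, w_new=1.122655


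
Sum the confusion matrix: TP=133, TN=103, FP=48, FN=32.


Total = TP + TN + FP + FN
= 133 + 103 + 48 + 32
= 316
(Predicted positive: 181, predicted negative: 135)

316


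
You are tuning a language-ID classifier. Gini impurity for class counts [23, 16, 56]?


Probabilities: [23/95, 16/95, 56/95] ≈ [0.2421, 0.1684, 0.5895]
Σpᵢ² = (529 + 256 + 3136)/95² = 3921/9025
Gini = 1 - Σpᵢ² = 1 - 3921/9025 = 0.5655

0.5655


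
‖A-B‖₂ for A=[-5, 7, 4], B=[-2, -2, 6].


d = √((-5+ 2)² + (7+ 2)² + (4-6)²)
  = √(9 + 81 + 4)
  = √94 = 9.6954

9.6954


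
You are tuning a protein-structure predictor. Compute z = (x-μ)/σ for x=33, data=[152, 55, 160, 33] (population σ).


μ = 100, σ = 56.6083
z = (33 - 100)/56.6083 = -1.1836

-1.1836


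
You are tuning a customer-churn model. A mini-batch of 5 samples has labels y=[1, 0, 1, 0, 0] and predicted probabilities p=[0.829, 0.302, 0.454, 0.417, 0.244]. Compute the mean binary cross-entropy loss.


L[0] = -ln(0.829) = 0.1875
L[1] = -ln(1-0.302) = -ln(0.698) = 0.3595
L[2] = -ln(0.454) = 0.7897
L[3] = -ln(1-0.417) = -ln(0.583) = 0.5396
L[4] = -ln(1-0.244) = -ln(0.756) = 0.2797
mean = (0.1875 + 0.3595 + 0.7897 + 0.5396 + 0.2797)/5 = 0.4312

0.4312


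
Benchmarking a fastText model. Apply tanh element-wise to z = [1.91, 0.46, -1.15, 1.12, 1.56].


tanh(1.91) = 0.9571
tanh(0.46) = 0.4301
tanh(-1.15) = -0.8178
tanh(1.12) = 0.8076
tanh(1.56) = 0.9154
result = [0.9571, 0.4301, -0.8178, 0.8076, 0.9154]

[0.9571, 0.4301, -0.8178, 0.8076, 0.9154]


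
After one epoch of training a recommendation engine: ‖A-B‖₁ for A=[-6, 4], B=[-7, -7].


d = |-6+ 7| + |4+ 7|
  = 1 + 11
  = 12

12


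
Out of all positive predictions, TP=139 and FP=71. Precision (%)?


Precision = TP/(TP+FP)
= 139/(139+71)
= 139/210 = 66.19%

66.19%


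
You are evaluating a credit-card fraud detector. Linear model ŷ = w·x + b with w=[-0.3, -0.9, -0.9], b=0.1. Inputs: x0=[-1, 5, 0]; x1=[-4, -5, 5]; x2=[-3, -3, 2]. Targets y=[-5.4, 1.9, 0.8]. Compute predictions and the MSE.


ŷ0 = (-0.3)·(-1) + (-0.9)·(5) + (-0.9)·(0) + 0.1 = -4.1
ŷ1 = (-0.3)·(-4) + (-0.9)·(-5) + (-0.9)·(5) + 0.1 = 1.3
ŷ2 = (-0.3)·(-3) + (-0.9)·(-3) + (-0.9)·(2) + 0.1 = 1.9
errors² = [1.69, 0.36, 1.21]
MSE = 3.2600/3 = 1.0867

1.0867


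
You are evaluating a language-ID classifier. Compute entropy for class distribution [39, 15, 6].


Probabilities: [39/60, 15/60, 6/60] ≈ [0.65, 0.25, 0.1]
H = -((39/60)·log₂(39/60) + (15/60)·log₂(15/60) + (6/60)·log₂(6/60))
  = 1.2362 bits

1.2362 bits


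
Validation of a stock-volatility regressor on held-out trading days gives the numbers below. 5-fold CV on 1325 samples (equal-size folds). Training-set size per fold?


Fold size = 1325/5 = 265
Training per fold = 1325 - 265 = 1060

1060


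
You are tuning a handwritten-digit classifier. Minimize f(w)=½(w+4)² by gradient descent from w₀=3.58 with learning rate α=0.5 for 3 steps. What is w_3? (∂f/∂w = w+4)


step 1: grad = 3.58+4 = 7.58; w = 3.58 - 0.5·(7.58) = -0.21
step 2: grad = -0.21+4 = 3.79; w = -0.21 - 0.5·(3.79) = -2.105
step 3: grad = -2.105+4 = 1.895; w = -2.105 - 0.5·(1.895) = -3.0525

-3.0525


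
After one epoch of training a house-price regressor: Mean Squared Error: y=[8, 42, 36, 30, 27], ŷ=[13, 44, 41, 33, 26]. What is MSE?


Squared errors: (8-13)²=25, (42-44)²=4, (36-41)²=25, (30-33)²=9, (27-26)²=1
Sum = 64
MSE = 64/5 = 64/5

64/5


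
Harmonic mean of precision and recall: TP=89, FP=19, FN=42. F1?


Precision = 89/108 = 0.8241
Recall = 89/131 = 0.6794
F1 = 2·P·R/(P+R) = 2·TP/(2·TP+FP+FN) = 178/(178+19+42) = 178/239 = 0.7448

0.7448


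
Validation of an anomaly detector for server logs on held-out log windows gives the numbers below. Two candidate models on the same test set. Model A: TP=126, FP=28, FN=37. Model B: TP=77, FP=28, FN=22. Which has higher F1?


Model A: P=126/154=0.8182, R=126/163=0.773, F1=2PR/(P+R)=2TP/(2TP+FP+FN)=252/317=0.795
Model B: P=77/105=0.7333, R=77/99=0.7778, F1=2PR/(P+R)=2TP/(2TP+FP+FN)=154/204=0.7549
0.795 > 0.7549 → Model A

Model A


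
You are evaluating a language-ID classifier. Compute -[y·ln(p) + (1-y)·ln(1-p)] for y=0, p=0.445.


BCE = -[y·ln(p) + (1-y)·ln(1-p)]
= -0 - 1·ln(1-0.445)
= -ln(0.555) = 0.5888

0.5888


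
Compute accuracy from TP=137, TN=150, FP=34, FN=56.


Accuracy = (TP+TN)/(TP+TN+FP+FN)
= (137+150)/(377)
= 287/377 = 76.13%

76.13%


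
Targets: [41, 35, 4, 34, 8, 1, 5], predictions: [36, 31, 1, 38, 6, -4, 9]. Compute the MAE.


Absolute errors: |41-36|=5, |35-31|=4, |4-1|=3, |34-38|=4, |8-6|=2, |1+ 4|=5, |5-9|=4
Sum = 27
MAE = 27/7 = 27/7

27/7


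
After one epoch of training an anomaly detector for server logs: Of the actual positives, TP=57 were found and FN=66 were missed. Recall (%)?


Recall = TP/(TP+FN)
= 57/(57+66)
= 57/123 = 46.34%

46.34%


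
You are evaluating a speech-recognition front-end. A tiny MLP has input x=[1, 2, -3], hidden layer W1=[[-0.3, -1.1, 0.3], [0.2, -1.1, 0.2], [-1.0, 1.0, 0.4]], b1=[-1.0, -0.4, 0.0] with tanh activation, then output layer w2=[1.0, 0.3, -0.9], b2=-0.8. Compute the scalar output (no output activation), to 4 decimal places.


z1[0] = (-0.3)·(1) + (-1.1)·(2) + (0.3)·(-3) - 1.0 = -4.4
z1[1] = (0.2)·(1) + (-1.1)·(2) + (0.2)·(-3) - 0.4 = -3.0
z1[2] = (-1.0)·(1) + (1.0)·(2) + (0.4)·(-3) + 0.0 = -0.2
h = tanh(z1) = [-0.9997, -0.9951, -0.1974]
output = (1.0)·(-0.9997) + (0.3)·(-0.9951) + (-0.9)·(-0.1974) - 0.8 = -1.9206

-1.9206


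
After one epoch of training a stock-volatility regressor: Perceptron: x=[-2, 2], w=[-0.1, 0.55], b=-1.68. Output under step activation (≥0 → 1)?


z = (-2)·(-0.1) + (2)·(0.55) - 1.68
  = -0.38
step(z) = 0 (z<0)

0


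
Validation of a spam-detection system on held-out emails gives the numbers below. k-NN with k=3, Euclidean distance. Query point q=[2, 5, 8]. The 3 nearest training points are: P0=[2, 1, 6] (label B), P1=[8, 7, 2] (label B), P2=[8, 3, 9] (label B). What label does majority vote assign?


d(q,P0) = 4.4721  (label B)
d(q,P1) = 8.7178  (label B)
d(q,P2) = 6.4031  (label B)
Votes: A=0, B=3
Majority → B

B


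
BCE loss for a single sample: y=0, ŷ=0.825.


BCE = -[y·ln(p) + (1-y)·ln(1-p)]
= -0 - 1·ln(1-0.825)
= -ln(0.175) = 1.743

1.743


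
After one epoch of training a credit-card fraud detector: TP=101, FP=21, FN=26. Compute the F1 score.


Precision = 101/122 = 0.8279
Recall = 101/127 = 0.7953
F1 = 2·P·R/(P+R) = 2·TP/(2·TP+FP+FN) = 202/(202+21+26) = 202/249 = 0.8112

0.8112


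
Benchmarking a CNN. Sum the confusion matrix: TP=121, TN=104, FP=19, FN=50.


Total = TP + TN + FP + FN
= 121 + 104 + 19 + 50
= 294
(Predicted positive: 140, predicted negative: 154)

294


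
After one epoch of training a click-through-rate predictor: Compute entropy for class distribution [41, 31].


Probabilities: [41/72, 31/72] ≈ [0.5694, 0.4306]
H = -((41/72)·log₂(41/72) + (31/72)·log₂(31/72))
  = 0.986 bits

0.986 bits


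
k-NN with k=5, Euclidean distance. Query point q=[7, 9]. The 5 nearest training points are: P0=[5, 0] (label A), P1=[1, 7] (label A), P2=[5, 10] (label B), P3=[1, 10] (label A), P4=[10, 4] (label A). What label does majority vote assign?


d(q,P0) = 9.2195  (label A)
d(q,P1) = 6.3246  (label A)
d(q,P2) = 2.2361  (label B)
d(q,P3) = 6.0828  (label A)
d(q,P4) = 5.831  (label A)
Votes: A=4, B=1
Majority → A

A


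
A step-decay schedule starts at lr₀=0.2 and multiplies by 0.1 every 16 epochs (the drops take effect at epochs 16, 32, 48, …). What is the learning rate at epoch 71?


n_drops = ⌊71/16⌋ = 4
lr = 0.2·0.1^4 = 0.2·0.0001 = 0.00002

0.00002


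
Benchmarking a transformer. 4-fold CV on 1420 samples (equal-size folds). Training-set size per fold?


Fold size = 1420/4 = 355
Training per fold = 1420 - 355 = 1065

1065


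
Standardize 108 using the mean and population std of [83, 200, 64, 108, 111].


μ = 113.2, σ = 46.6879
z = (108 - 113.2)/46.6879 = -0.1114

-0.1114


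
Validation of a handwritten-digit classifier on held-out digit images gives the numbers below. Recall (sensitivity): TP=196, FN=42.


Recall = TP/(TP+FN)
= 196/(196+42)
= 196/238 = 82.35%

82.35%


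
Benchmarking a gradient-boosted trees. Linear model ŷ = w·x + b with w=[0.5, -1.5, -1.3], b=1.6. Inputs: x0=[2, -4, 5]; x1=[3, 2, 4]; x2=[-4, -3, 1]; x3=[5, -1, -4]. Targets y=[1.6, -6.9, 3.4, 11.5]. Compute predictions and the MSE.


ŷ0 = (0.5)·(2) + (-1.5)·(-4) + (-1.3)·(5) + 1.6 = 2.1
ŷ1 = (0.5)·(3) + (-1.5)·(2) + (-1.3)·(4) + 1.6 = -5.1
ŷ2 = (0.5)·(-4) + (-1.5)·(-3) + (-1.3)·(1) + 1.6 = 2.8
ŷ3 = (0.5)·(5) + (-1.5)·(-1) + (-1.3)·(-4) + 1.6 = 10.8
errors² = [0.25, 3.24, 0.36, 0.49]
MSE = 4.3400/4 = 1.085

1.085


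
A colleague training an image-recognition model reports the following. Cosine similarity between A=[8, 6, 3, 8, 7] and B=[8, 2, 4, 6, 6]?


A·B = 8·8 + 6·2 + 3·4 + 8·6 + 7·6 = 178
‖A‖ = √222 = 14.8997, ‖B‖ = √156 = 12.49
cos = 178/(√222·√156) = 178/√34632 = 0.9565

0.9565


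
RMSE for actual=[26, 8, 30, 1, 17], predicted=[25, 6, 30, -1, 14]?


MSE = 18/5 = 3.6
RMSE = √(18/5) = 1.8974

1.8974


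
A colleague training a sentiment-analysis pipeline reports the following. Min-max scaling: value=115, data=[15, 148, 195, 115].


min=15, max=195
(115-15)/(195-15) = 100/180 = 0.5556

0.5556


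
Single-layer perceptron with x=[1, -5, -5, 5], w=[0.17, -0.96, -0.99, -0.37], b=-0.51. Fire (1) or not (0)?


z = (1)·(0.17) + (-5)·(-0.96) + (-5)·(-0.99) + (5)·(-0.37) - 0.51
  = 7.56
step(z) = 1 (z≥0)

1


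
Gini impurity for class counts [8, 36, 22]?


Probabilities: [8/66, 36/66, 22/66] ≈ [0.1212, 0.5455, 0.3333]
Σpᵢ² = (64 + 1296 + 484)/66² = 1844/4356
Gini = 1 - Σpᵢ² = 1 - 1844/4356 = 0.5767

0.5767


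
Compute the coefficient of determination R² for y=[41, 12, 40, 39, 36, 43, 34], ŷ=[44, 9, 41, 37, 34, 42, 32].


ȳ = 35
SS_res = Σ(y-ŷ)² = 32
SS_tot = Σ(y-ȳ)² = 672
R² = 1 - SS_res/SS_tot = 1 - 0.0476 = 0.9524

0.9524


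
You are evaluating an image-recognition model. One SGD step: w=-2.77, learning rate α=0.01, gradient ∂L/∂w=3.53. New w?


w_new = w - α·∇
= -2.77 - 0.01·3.53
= -2.77 - 0.0353
= -2.8053

-2.8053


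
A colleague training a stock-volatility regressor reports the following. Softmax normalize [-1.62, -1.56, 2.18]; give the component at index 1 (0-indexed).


Exponentials: e^-1.62=0.1979, e^-1.56=0.2101, e^2.18=8.8463
Sum = 9.2543
Softmax = [0.0214, 0.0227, 0.9559]
p[1] = 0.2101/9.2543 = 0.0227

0.0227


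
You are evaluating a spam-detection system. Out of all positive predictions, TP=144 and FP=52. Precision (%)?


Precision = TP/(TP+FP)
= 144/(144+52)
= 144/196 = 73.47%

73.47%


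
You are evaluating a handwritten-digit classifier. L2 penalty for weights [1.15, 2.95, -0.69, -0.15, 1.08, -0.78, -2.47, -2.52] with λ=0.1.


‖w‖₂² = (1.15)² + (2.95)² + (-0.69)² + (-0.15)² + (1.08)² + (-0.78)² + (-2.47)² + (-2.52)²
     = 1.3225 + 8.7025 + 0.4761 + 0.0225 + 1.1664 + 0.6084 + 6.1009 + 6.3504
     = 24.7497
λ·‖w‖₂² = 0.1·24.7497 = 2.47497

2.47497


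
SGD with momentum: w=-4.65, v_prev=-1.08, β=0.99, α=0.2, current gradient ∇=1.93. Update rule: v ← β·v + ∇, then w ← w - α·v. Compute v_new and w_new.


v_new = 0.99·-1.08 + 1.93 = -1.0692 + 1.93 = 0.8608
w_new = -4.65 - 0.2·0.8608 = -4.65 - 0.17216 = -4.82216

v_new=0.8608, w_new=-4.82216


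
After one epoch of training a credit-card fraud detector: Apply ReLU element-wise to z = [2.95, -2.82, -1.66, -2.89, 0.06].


ReLU(2.95) = max(0, 2.95) = 2.95
ReLU(-2.82) = max(0, -2.82) = 0.0
ReLU(-1.66) = max(0, -1.66) = 0.0
ReLU(-2.89) = max(0, -2.89) = 0.0
ReLU(0.06) = max(0, 0.06) = 0.06
result = [2.95, 0.0, 0.0, 0.0, 0.06]

[2.95, 0.0, 0.0, 0.0, 0.06]


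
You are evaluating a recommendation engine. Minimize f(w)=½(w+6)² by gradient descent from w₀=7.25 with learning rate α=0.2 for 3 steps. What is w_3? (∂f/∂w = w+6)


step 1: grad = 7.25+6 = 13.25; w = 7.25 - 0.2·(13.25) = 4.6
step 2: grad = 4.6+6 = 10.6; w = 4.6 - 0.2·(10.6) = 2.48
step 3: grad = 2.48+6 = 8.48; w = 2.48 - 0.2·(8.48) = 0.784

0.784


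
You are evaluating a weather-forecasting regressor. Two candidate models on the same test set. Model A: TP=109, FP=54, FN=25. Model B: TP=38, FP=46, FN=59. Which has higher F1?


Model A: P=109/163=0.6687, R=109/134=0.8134, F1=2PR/(P+R)=2TP/(2TP+FP+FN)=218/297=0.734
Model B: P=38/84=0.4524, R=38/97=0.3918, F1=2PR/(P+R)=2TP/(2TP+FP+FN)=76/181=0.4199
0.734 > 0.4199 → Model A

Model A


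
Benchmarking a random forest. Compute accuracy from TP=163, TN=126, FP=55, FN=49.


Accuracy = (TP+TN)/(TP+TN+FP+FN)
= (163+126)/(393)
= 289/393 = 73.54%

73.54%


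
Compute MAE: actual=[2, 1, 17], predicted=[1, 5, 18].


Absolute errors: |2-1|=1, |1-5|=4, |17-18|=1
Sum = 6
MAE = 6/3 = 2

2


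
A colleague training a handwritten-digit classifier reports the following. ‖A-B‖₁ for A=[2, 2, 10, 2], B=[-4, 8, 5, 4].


d = |2+ 4| + |2-8| + |10-5| + |2-4|
  = 6 + 6 + 5 + 2
  = 19

19


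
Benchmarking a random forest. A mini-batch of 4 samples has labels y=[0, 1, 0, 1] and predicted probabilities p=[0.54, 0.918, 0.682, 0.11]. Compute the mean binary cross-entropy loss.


L[0] = -ln(1-0.54) = -ln(0.46) = 0.7765
L[1] = -ln(0.918) = 0.0856
L[2] = -ln(1-0.682) = -ln(0.318) = 1.1457
L[3] = -ln(0.11) = 2.2073
mean = (0.7765 + 0.0856 + 1.1457 + 2.2073)/4 = 1.0538

1.0538


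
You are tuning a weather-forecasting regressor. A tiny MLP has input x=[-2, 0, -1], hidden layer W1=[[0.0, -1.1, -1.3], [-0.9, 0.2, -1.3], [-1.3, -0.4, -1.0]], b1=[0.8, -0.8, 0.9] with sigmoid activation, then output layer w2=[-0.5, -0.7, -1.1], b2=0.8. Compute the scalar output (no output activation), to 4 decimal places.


z1[0] = (0.0)·(-2) + (-1.1)·(0) + (-1.3)·(-1) + 0.8 = 2.1
z1[1] = (-0.9)·(-2) + (0.2)·(0) + (-1.3)·(-1) - 0.8 = 2.3
z1[2] = (-1.3)·(-2) + (-0.4)·(0) + (-1.0)·(-1) + 0.9 = 4.5
h = sigmoid(z1) = [0.8909, 0.9089, 0.989]
output = (-0.5)·(0.8909) + (-0.7)·(0.9089) + (-1.1)·(0.989) + 0.8 = -1.3696

-1.3696


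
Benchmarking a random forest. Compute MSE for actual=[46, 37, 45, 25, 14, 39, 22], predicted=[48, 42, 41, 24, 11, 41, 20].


Squared errors: (46-48)²=4, (37-42)²=25, (45-41)²=16, (25-24)²=1, (14-11)²=9, (39-41)²=4, (22-20)²=4
Sum = 63
MSE = 63/7 = 9

9


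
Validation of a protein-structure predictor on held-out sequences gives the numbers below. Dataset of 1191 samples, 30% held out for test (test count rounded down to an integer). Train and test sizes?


Test = ⌊1191·30/100⌋ = 357
Train = 1191 - 357 = 834

Train: 834, Test: 357


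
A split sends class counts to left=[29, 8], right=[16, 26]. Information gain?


Parent = [45, 34], H_parent = 0.986
H_left = 0.7532 (n=37), H_right = 0.9587 (n=42)
H_children = (37/79)·0.7532 + (42/79)·0.9587 = 0.8625
IG = 0.986 - 0.8625 = 0.1235

0.1235


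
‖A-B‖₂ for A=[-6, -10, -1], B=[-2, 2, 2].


d = √((-6+ 2)² + (-10-2)² + (-1-2)²)
  = √(16 + 144 + 9)
  = √169 = 13.0

13.0


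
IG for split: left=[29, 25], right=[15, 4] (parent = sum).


Parent = [44, 29], H_parent = 0.9693
H_left = 0.996 (n=54), H_right = 0.7425 (n=19)
H_children = (54/73)·0.996 + (19/73)·0.7425 = 0.93
IG = 0.9693 - 0.93 = 0.0393

0.0393


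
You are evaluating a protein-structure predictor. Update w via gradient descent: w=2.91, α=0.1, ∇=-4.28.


w_new = w - α·∇
= 2.91 - 0.1·-4.28
= 2.91 + 0.428
= 3.338

3.338


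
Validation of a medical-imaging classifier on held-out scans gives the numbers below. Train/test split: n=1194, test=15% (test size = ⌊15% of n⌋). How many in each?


Test = ⌊1194·15/100⌋ = 179
Train = 1194 - 179 = 1015

Train: 1015, Test: 179


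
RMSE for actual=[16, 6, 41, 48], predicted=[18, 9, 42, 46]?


MSE = 18/4 = 4.5
RMSE = √(18/4) = 2.1213

2.1213


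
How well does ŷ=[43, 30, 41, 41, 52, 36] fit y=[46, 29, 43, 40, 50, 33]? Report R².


ȳ = 40.1667
SS_res = Σ(y-ŷ)² = 28
SS_tot = Σ(y-ȳ)² = 314.83
R² = 1 - SS_res/SS_tot = 1 - 0.0889 = 0.9111

0.9111


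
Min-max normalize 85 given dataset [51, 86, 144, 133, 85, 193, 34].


min=34, max=193
(85-34)/(193-34) = 51/159 = 0.3208

0.3208


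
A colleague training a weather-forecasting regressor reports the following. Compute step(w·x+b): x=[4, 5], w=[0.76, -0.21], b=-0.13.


z = (4)·(0.76) + (5)·(-0.21) - 0.13
  = 1.86
step(z) = 1 (z≥0)

1


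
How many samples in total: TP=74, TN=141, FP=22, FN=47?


Total = TP + TN + FP + FN
= 74 + 141 + 22 + 47
= 284
(Predicted positive: 96, predicted negative: 188)

284


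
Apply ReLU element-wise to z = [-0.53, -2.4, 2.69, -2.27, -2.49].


ReLU(-0.53) = max(0, -0.53) = 0.0
ReLU(-2.4) = max(0, -2.4) = 0.0
ReLU(2.69) = max(0, 2.69) = 2.69
ReLU(-2.27) = max(0, -2.27) = 0.0
ReLU(-2.49) = max(0, -2.49) = 0.0
result = [0.0, 0.0, 2.69, 0.0, 0.0]

[0.0, 0.0, 2.69, 0.0, 0.0]


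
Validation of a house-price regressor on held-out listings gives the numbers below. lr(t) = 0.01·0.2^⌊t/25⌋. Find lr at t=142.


n_drops = ⌊142/25⌋ = 5
lr = 0.01·0.2^5 = 0.01·0.00032 = 0.0000032

0.0000032


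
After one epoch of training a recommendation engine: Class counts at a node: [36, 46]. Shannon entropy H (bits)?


Probabilities: [36/82, 46/82] ≈ [0.439, 0.561]
H = -((36/82)·log₂(36/82) + (46/82)·log₂(46/82))
  = 0.9892 bits

0.9892 bits


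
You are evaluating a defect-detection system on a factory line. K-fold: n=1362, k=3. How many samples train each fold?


Fold size = 1362/3 = 454
Training per fold = 1362 - 454 = 908

908


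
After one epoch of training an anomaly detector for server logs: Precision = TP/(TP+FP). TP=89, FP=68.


Precision = TP/(TP+FP)
= 89/(89+68)
= 89/157 = 56.69%

56.69%


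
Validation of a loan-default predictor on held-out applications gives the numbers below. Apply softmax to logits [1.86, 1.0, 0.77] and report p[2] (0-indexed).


Exponentials: e^1.86=6.4237, e^1.0=2.7183, e^0.77=2.1598
Sum = 11.3018
Softmax = [0.5684, 0.2405, 0.1911]
p[2] = 2.1598/11.3018 = 0.1911

0.1911


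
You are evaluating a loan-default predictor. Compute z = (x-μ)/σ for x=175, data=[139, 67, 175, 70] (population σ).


μ = 112.75, σ = 46.0564
z = (175 - 112.75)/46.0564 = 1.3516

1.3516


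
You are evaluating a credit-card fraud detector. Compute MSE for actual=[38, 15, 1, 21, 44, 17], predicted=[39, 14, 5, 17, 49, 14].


Squared errors: (38-39)²=1, (15-14)²=1, (1-5)²=16, (21-17)²=16, (44-49)²=25, (17-14)²=9
Sum = 68
MSE = 68/6 = 34/3

34/3


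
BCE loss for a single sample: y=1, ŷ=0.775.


BCE = -[y·ln(p) + (1-y)·ln(1-p)]
= -1·ln(0.775) - 0
= -ln(0.775) = 0.2549

0.2549


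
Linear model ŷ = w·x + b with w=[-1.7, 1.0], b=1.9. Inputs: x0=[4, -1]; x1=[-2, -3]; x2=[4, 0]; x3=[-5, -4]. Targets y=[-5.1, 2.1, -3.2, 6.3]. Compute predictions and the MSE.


ŷ0 = (-1.7)·(4) + (1.0)·(-1) + 1.9 = -5.9
ŷ1 = (-1.7)·(-2) + (1.0)·(-3) + 1.9 = 2.3
ŷ2 = (-1.7)·(4) + (1.0)·(0) + 1.9 = -4.9
ŷ3 = (-1.7)·(-5) + (1.0)·(-4) + 1.9 = 6.4
errors² = [0.64, 0.04, 2.89, 0.01]
MSE = 3.5800/4 = 0.895

0.895


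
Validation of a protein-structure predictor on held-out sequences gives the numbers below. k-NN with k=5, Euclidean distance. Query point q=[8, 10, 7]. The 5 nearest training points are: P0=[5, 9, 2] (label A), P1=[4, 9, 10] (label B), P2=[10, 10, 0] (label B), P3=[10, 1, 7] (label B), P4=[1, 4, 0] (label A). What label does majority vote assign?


d(q,P0) = 5.9161  (label A)
d(q,P1) = 5.099  (label B)
d(q,P2) = 7.2801  (label B)
d(q,P3) = 9.2195  (label B)
d(q,P4) = 11.5758  (label A)
Votes: A=2, B=3
Majority → B

B


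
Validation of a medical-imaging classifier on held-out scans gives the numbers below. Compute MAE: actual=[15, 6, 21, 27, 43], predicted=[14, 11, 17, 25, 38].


Absolute errors: |15-14|=1, |6-11|=5, |21-17|=4, |27-25|=2, |43-38|=5
Sum = 17
MAE = 17/5 = 17/5

17/5


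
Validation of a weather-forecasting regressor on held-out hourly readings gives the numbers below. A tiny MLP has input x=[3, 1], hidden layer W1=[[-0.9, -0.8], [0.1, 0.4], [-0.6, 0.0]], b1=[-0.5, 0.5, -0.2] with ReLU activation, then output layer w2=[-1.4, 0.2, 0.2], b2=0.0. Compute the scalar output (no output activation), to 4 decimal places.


z1[0] = (-0.9)·(3) + (-0.8)·(1) - 0.5 = -4.0
z1[1] = (0.1)·(3) + (0.4)·(1) + 0.5 = 1.2
z1[2] = (-0.6)·(3) + (0.0)·(1) - 0.2 = -2.0
h = ReLU(z1) = [0.0, 1.2, 0.0]
output = (-1.4)·(0.0) + (0.2)·(1.2) + (0.2)·(0.0) + 0.0 = 0.24

0.24


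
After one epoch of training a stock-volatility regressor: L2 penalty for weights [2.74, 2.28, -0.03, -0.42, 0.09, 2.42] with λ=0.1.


‖w‖₂² = (2.74)² + (2.28)² + (-0.03)² + (-0.42)² + (0.09)² + (2.42)²
     = 7.5076 + 5.1984 + 0.0009 + 0.1764 + 0.0081 + 5.8564
     = 18.7478
λ·‖w‖₂² = 0.1·18.7478 = 1.87478

1.87478


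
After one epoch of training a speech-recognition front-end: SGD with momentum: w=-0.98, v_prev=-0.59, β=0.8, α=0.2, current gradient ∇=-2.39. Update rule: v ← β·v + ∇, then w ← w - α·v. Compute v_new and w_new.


v_new = 0.8·-0.59 - 2.39 = -0.472 - 2.39 = -2.862
w_new = -0.98 - 0.2·-2.862 = -0.98 + 0.5724 = -0.4076

v_new=-2.862, w_new=-0.4076


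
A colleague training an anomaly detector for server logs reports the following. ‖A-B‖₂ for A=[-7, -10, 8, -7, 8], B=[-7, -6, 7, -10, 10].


d = √((-7+ 7)² + (-10+ 6)² + (8-7)² + (-7+ 10)² + (8-10)²)
  = √(0 + 16 + 1 + 9 + 4)
  = √30 = 5.4772

5.4772


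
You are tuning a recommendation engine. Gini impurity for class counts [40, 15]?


Probabilities: [40/55, 15/55] ≈ [0.7273, 0.2727]
Σpᵢ² = (1600 + 225)/55² = 1825/3025
Gini = 1 - Σpᵢ² = 1 - 1825/3025 = 0.3967

0.3967


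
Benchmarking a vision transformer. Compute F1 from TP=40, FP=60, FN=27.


Precision = 40/100 = 0.4
Recall = 40/67 = 0.597
F1 = 2·P·R/(P+R) = 2·TP/(2·TP+FP+FN) = 80/(80+60+27) = 80/167 = 0.479

0.479


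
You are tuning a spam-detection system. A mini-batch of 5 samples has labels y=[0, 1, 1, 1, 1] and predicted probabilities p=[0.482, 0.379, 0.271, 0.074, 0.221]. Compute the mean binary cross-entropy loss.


L[0] = -ln(1-0.482) = -ln(0.518) = 0.6578
L[1] = -ln(0.379) = 0.9702
L[2] = -ln(0.271) = 1.3056
L[3] = -ln(0.074) = 2.6037
L[4] = -ln(0.221) = 1.5096
mean = (0.6578 + 0.9702 + 1.3056 + 2.6037 + 1.5096)/5 = 1.4094

1.4094


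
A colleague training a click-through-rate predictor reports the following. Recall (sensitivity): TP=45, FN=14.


Recall = TP/(TP+FN)
= 45/(45+14)
= 45/59 = 76.27%

76.27%


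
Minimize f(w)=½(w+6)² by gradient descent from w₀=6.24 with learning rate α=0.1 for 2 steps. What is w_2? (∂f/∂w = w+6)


step 1: grad = 6.24+6 = 12.24; w = 6.24 - 0.1·(12.24) = 5.016
step 2: grad = 5.016+6 = 11.016; w = 5.016 - 0.1·(11.016) = 3.9144

3.9144


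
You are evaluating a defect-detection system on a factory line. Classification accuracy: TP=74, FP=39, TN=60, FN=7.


Accuracy = (TP+TN)/(TP+TN+FP+FN)
= (74+60)/(180)
= 134/180 = 74.44%

74.44%


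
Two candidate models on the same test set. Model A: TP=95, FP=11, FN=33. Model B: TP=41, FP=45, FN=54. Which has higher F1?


Model A: P=95/106=0.8962, R=95/128=0.7422, F1=2PR/(P+R)=2TP/(2TP+FP+FN)=190/234=0.812
Model B: P=41/86=0.4767, R=41/95=0.4316, F1=2PR/(P+R)=2TP/(2TP+FP+FN)=82/181=0.453
0.812 > 0.453 → Model A

Model A


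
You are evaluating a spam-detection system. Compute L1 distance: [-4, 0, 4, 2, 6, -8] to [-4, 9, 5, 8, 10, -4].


d = |-4+ 4| + |0-9| + |4-5| + |2-8| + |6-10| + |-8+ 4|
  = 0 + 9 + 1 + 6 + 4 + 4
  = 24

24


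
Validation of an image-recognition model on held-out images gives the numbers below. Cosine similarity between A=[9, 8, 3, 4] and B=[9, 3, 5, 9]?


A·B = 9·9 + 8·3 + 3·5 + 4·9 = 156
‖A‖ = √170 = 13.0384, ‖B‖ = √196 = 14
cos = 156/(√170·√196) = 156/√33320 = 0.8546

0.8546


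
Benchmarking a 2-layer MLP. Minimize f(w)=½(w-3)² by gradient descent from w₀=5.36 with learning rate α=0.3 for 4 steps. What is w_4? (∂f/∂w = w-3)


step 1: grad = 5.36-3 = 2.36; w = 5.36 - 0.3·(2.36) = 4.652
step 2: grad = 4.652-3 = 1.652; w = 4.652 - 0.3·(1.652) = 4.1564
step 3: grad = 4.1564-3 = 1.1564; w = 4.1564 - 0.3·(1.1564) = 3.80948
step 4: grad = 3.80948-3 = 0.80948; w = 3.80948 - 0.3·(0.80948) = 3.566636

3.566636


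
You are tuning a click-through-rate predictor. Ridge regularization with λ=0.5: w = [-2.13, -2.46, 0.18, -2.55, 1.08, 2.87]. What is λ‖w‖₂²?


‖w‖₂² = (-2.13)² + (-2.46)² + (0.18)² + (-2.55)² + (1.08)² + (2.87)²
     = 4.5369 + 6.0516 + 0.0324 + 6.5025 + 1.1664 + 8.2369
     = 26.5267
λ·‖w‖₂² = 0.5·26.5267 = 13.26335

13.26335


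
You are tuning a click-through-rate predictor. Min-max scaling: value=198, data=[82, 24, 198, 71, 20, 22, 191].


min=20, max=198
(198-20)/(198-20) = 178/178 = 1.0

1.0


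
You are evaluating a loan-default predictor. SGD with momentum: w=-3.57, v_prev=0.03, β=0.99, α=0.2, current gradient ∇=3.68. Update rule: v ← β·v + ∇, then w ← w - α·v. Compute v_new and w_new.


v_new = 0.99·0.03 + 3.68 = 0.0297 + 3.68 = 3.7097
w_new = -3.57 - 0.2·3.7097 = -3.57 - 0.74194 = -4.31194

v_new=3.7097, w_new=-4.31194


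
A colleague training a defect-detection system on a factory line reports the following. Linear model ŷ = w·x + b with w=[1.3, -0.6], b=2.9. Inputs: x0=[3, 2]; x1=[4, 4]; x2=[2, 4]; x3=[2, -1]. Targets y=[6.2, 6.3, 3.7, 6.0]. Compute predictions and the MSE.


ŷ0 = (1.3)·(3) + (-0.6)·(2) + 2.9 = 5.6
ŷ1 = (1.3)·(4) + (-0.6)·(4) + 2.9 = 5.7
ŷ2 = (1.3)·(2) + (-0.6)·(4) + 2.9 = 3.1
ŷ3 = (1.3)·(2) + (-0.6)·(-1) + 2.9 = 6.1
errors² = [0.36, 0.36, 0.36, 0.01]
MSE = 1.0900/4 = 0.2725

0.2725


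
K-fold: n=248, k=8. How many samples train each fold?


Fold size = 248/8 = 31
Training per fold = 248 - 31 = 217

217


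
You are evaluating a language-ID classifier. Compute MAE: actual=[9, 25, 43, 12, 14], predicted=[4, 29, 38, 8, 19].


Absolute errors: |9-4|=5, |25-29|=4, |43-38|=5, |12-8|=4, |14-19|=5
Sum = 23
MAE = 23/5 = 23/5

23/5


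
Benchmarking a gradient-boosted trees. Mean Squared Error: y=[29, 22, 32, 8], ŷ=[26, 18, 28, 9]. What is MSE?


Squared errors: (29-26)²=9, (22-18)²=16, (32-28)²=16, (8-9)²=1
Sum = 42
MSE = 42/4 = 21/2

21/2


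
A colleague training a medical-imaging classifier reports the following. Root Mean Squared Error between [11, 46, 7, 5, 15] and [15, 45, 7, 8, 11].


MSE = 42/5 = 8.4
RMSE = √(42/5) = 2.8983

2.8983


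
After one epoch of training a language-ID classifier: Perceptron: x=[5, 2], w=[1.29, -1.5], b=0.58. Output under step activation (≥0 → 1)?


z = (5)·(1.29) + (2)·(-1.5) + 0.58
  = 4.03
step(z) = 1 (z≥0)

1


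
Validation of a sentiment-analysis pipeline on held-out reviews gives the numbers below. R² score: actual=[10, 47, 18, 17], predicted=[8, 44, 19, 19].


ȳ = 23
SS_res = Σ(y-ŷ)² = 18
SS_tot = Σ(y-ȳ)² = 806
R² = 1 - SS_res/SS_tot = 1 - 0.0223 = 0.9777

0.9777


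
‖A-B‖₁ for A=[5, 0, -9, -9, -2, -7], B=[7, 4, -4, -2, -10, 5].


d = |5-7| + |0-4| + |-9+ 4| + |-9+ 2| + |-2+ 10| + |-7-5|
  = 2 + 4 + 5 + 7 + 8 + 12
  = 38

38


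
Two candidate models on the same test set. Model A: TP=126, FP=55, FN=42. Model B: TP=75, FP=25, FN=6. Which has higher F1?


Model A: P=126/181=0.6961, R=126/168=0.75, F1=2PR/(P+R)=2TP/(2TP+FP+FN)=252/349=0.7221
Model B: P=75/100=0.75, R=75/81=0.9259, F1=2PR/(P+R)=2TP/(2TP+FP+FN)=150/181=0.8287
0.7221 < 0.8287 → Model B

Model B


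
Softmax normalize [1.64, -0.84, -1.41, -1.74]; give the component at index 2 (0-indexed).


Exponentials: e^1.64=5.1552, e^-0.84=0.4317, e^-1.41=0.2441, e^-1.74=0.1755
Sum = 6.0065
Softmax = [0.8583, 0.0719, 0.0406, 0.0292]
p[2] = 0.2441/6.0065 = 0.0406

0.0406


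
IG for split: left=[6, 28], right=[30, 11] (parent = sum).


Parent = [36, 39], H_parent = 0.9988
H_left = 0.6723 (n=34), H_right = 0.839 (n=41)
H_children = (34/75)·0.6723 + (41/75)·0.839 = 0.7634
IG = 0.9988 - 0.7634 = 0.2354

0.2354


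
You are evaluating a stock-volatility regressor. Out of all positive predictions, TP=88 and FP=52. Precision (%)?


Precision = TP/(TP+FP)
= 88/(88+52)
= 88/140 = 62.86%

62.86%


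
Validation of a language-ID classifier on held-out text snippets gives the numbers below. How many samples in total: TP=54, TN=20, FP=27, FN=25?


Total = TP + TN + FP + FN
= 54 + 20 + 27 + 25
= 126
(Predicted positive: 81, predicted negative: 45)

126


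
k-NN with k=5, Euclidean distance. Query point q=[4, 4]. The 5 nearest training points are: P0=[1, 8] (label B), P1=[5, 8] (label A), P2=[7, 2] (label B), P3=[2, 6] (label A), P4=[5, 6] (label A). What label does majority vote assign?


d(q,P0) = 5.0  (label B)
d(q,P1) = 4.1231  (label A)
d(q,P2) = 3.6056  (label B)
d(q,P3) = 2.8284  (label A)
d(q,P4) = 2.2361  (label A)
Votes: A=3, B=2
Majority → A

A


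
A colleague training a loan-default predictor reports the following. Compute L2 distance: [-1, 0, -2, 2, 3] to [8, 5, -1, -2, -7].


d = √((-1-8)² + (0-5)² + (-2+ 1)² + (2+ 2)² + (3+ 7)²)
  = √(81 + 25 + 1 + 16 + 100)
  = √223 = 14.9332

14.9332


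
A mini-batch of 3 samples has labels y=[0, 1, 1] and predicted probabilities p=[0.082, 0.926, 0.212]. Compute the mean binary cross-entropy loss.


L[0] = -ln(1-0.082) = -ln(0.918) = 0.0856
L[1] = -ln(0.926) = 0.0769
L[2] = -ln(0.212) = 1.5512
mean = (0.0856 + 0.0769 + 1.5512)/3 = 0.5712

0.5712


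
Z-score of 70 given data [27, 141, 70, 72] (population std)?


μ = 77.5, σ = 40.832
z = (70 - 77.5)/40.832 = -0.1837

-0.1837


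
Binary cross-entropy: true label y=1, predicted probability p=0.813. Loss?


BCE = -[y·ln(p) + (1-y)·ln(1-p)]
= -1·ln(0.813) - 0
= -ln(0.813) = 0.207

0.207


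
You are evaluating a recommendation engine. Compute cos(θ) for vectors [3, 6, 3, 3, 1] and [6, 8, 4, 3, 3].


A·B = 3·6 + 6·8 + 3·4 + 3·3 + 1·3 = 90
‖A‖ = √64 = 8, ‖B‖ = √134 = 11.5758
cos = 90/(√64·√134) = 90/√8576 = 0.9719

0.9719


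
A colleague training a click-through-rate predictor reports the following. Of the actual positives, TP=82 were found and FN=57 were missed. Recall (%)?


Recall = TP/(TP+FN)
= 82/(82+57)
= 82/139 = 58.99%

58.99%


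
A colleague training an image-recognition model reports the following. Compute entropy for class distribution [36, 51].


Probabilities: [36/87, 51/87] ≈ [0.4138, 0.5862]
H = -((36/87)·log₂(36/87) + (51/87)·log₂(51/87))
  = 0.9784 bits

0.9784 bits


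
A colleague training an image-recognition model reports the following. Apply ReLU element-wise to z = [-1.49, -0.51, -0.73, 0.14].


ReLU(-1.49) = max(0, -1.49) = 0.0
ReLU(-0.51) = max(0, -0.51) = 0.0
ReLU(-0.73) = max(0, -0.73) = 0.0
ReLU(0.14) = max(0, 0.14) = 0.14
result = [0.0, 0.0, 0.0, 0.14]

[0.0, 0.0, 0.0, 0.14]


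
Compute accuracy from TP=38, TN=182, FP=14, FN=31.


Accuracy = (TP+TN)/(TP+TN+FP+FN)
= (38+182)/(265)
= 220/265 = 83.02%

83.02%


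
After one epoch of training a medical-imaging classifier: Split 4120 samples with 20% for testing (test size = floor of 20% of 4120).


Test = ⌊4120·20/100⌋ = 824
Train = 4120 - 824 = 3296

Train: 3296, Test: 824


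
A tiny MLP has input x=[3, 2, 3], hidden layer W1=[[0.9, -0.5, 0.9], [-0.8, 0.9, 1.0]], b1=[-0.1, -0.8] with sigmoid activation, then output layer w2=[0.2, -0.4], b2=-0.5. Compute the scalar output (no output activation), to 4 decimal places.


z1[0] = (0.9)·(3) + (-0.5)·(2) + (0.9)·(3) - 0.1 = 4.3
z1[1] = (-0.8)·(3) + (0.9)·(2) + (1.0)·(3) - 0.8 = 1.6
h = sigmoid(z1) = [0.9866, 0.832]
output = (0.2)·(0.9866) + (-0.4)·(0.832) - 0.5 = -0.6355

-0.6355


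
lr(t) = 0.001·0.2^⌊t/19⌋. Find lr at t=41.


n_drops = ⌊41/19⌋ = 2
lr = 0.001·0.2^2 = 0.001·0.04 = 0.00004

0.00004


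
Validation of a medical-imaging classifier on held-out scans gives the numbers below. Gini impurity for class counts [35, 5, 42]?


Probabilities: [35/82, 5/82, 42/82] ≈ [0.4268, 0.061, 0.5122]
Σpᵢ² = (1225 + 25 + 1764)/82² = 3014/6724
Gini = 1 - Σpᵢ² = 1 - 3014/6724 = 0.5518

0.5518


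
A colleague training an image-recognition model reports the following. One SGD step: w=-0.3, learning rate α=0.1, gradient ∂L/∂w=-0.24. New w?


w_new = w - α·∇
= -0.3 - 0.1·-0.24
= -0.3 + 0.024
= -0.276

-0.276


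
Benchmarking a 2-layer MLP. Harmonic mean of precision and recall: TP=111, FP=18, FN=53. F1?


Precision = 111/129 = 0.8605
Recall = 111/164 = 0.6768
F1 = 2·P·R/(P+R) = 2·TP/(2·TP+FP+FN) = 222/(222+18+53) = 222/293 = 0.7577

0.7577


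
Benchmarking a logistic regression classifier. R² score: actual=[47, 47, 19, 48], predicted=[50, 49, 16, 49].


ȳ = 40.25
SS_res = Σ(y-ŷ)² = 23
SS_tot = Σ(y-ȳ)² = 602.75
R² = 1 - SS_res/SS_tot = 1 - 0.0382 = 0.9618

0.9618


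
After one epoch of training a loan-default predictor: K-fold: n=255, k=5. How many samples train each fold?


Fold size = 255/5 = 51
Training per fold = 255 - 51 = 204

204


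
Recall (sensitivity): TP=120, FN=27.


Recall = TP/(TP+FN)
= 120/(120+27)
= 120/147 = 81.63%

81.63%


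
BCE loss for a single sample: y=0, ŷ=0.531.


BCE = -[y·ln(p) + (1-y)·ln(1-p)]
= -0 - 1·ln(1-0.531)
= -ln(0.469) = 0.7572

0.7572


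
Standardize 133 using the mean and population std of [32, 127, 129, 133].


μ = 105.25, σ = 42.346
z = (133 - 105.25)/42.346 = 0.6553

0.6553


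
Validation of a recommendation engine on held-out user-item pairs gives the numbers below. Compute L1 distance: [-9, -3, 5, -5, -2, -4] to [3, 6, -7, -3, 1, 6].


d = |-9-3| + |-3-6| + |5+ 7| + |-5+ 3| + |-2-1| + |-4-6|
  = 12 + 9 + 12 + 2 + 3 + 10
  = 48

48


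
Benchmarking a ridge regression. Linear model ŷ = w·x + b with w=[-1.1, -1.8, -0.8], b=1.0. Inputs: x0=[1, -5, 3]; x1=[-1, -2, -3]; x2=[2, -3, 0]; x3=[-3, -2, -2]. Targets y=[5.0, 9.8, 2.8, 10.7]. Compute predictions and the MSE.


ŷ0 = (-1.1)·(1) + (-1.8)·(-5) + (-0.8)·(3) + 1.0 = 6.5
ŷ1 = (-1.1)·(-1) + (-1.8)·(-2) + (-0.8)·(-3) + 1.0 = 8.1
ŷ2 = (-1.1)·(2) + (-1.8)·(-3) + (-0.8)·(0) + 1.0 = 4.2
ŷ3 = (-1.1)·(-3) + (-1.8)·(-2) + (-0.8)·(-2) + 1.0 = 9.5
errors² = [2.25, 2.89, 1.96, 1.44]
MSE = 8.5400/4 = 2.135

2.135


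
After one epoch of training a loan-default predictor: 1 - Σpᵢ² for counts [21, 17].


Probabilities: [21/38, 17/38] ≈ [0.5526, 0.4474]
Σpᵢ² = (441 + 289)/38² = 730/1444
Gini = 1 - Σpᵢ² = 1 - 730/1444 = 0.4945

0.4945


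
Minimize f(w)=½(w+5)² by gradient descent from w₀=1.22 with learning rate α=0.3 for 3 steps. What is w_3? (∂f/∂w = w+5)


step 1: grad = 1.22+5 = 6.22; w = 1.22 - 0.3·(6.22) = -0.646
step 2: grad = -0.646+5 = 4.354; w = -0.646 - 0.3·(4.354) = -1.9522
step 3: grad = -1.9522+5 = 3.0478; w = -1.9522 - 0.3·(3.0478) = -2.86654

-2.86654
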